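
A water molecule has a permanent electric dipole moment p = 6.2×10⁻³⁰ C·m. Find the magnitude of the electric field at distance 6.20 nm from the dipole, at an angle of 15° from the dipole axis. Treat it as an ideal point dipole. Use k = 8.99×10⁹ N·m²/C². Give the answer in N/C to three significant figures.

E ≈ 4.56×10⁵ N/C

At angle θ the dipole field magnitude is E = (kp/r³)·√(1 + 3cos²θ).
kp/r³ = (8.99×10⁹)(6.20×10⁻³⁰) / (6.20×10⁻⁹)³ = 2.339×10⁵ N/C.
√(1 + 3cos²15°) = √(1 + 3·0.9330) = √3.7990 ≈ 1.9491.
E ≈ 2.339×10⁵ × 1.949 = 4.558×10⁵ N/C.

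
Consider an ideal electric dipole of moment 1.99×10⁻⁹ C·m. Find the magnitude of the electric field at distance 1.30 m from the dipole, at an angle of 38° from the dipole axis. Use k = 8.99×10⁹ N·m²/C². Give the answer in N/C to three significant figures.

E ≈ 13.8 N/C

At angle θ the dipole field magnitude is E = (kp/r³)·√(1 + 3cos²θ).
kp/r³ = (8.99×10⁹)(1.99×10⁻⁹) / (1.30)³ = 8.143 N/C.
√(1 + 3cos²38°) = √(1 + 3·0.6210) = √2.8629 ≈ 1.6920.
E ≈ 8.143 × 1.692 = 13.78 N/C.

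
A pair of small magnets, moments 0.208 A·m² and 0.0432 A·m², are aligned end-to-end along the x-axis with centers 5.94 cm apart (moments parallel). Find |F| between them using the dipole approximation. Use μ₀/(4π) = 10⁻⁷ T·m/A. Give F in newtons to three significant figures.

On-axis B of dipole 1: B = (μ₀/4π)·2m₁/r³. Force on dipole 2: F = m₂·dB/dr.
dB/dr = −(μ₀/4π)·6m₁/r⁴, so |F| = (μ₀/4π)·6m₁m₂/r⁴.
F = 6(10⁻⁷)(0.208)(0.0432)/(0.0594)⁴ = 4.331×10⁻⁴ N.

F ≈ 4.33×10⁻⁴ N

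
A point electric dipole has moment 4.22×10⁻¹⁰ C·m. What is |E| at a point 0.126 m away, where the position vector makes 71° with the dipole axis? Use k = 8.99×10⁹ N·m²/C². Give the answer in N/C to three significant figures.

At angle θ the dipole field magnitude is E = (kp/r³)·√(1 + 3cos²θ).
kp/r³ = (8.99×10⁹)(4.22×10⁻¹⁰) / (0.126)³ = 1897 N/C.
√(1 + 3cos²71°) = √(1 + 3·0.1060) = √1.3180 ≈ 1.1480.
E ≈ 1897 × 1.148 = 2177 N/C.

E ≈ 2180 N/C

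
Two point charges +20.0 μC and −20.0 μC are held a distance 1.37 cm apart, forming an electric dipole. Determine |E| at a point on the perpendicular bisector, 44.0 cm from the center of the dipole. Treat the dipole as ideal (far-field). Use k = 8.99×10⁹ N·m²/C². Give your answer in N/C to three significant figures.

E ≈ 2.89×10⁴ N/C

Dipole moment p = qd = (2.00×10⁻⁵ C)(0.0137 m) = 2.74×10⁻⁷ C·m.
On the perpendicular bisector E = kp/r³ (half the axial value at the same distance).
E = (8.99×10⁹)(2.74×10⁻⁷) / (0.440)³ = 2.892×10⁴ N/C.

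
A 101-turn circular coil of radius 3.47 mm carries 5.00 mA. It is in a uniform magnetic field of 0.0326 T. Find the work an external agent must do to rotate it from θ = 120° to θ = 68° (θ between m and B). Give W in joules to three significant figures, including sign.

m = NIA = NIπa² = 101·(0.00500)·π·(0.00347)² = 1.91×10⁻⁵ A·m².
W_ext = ΔU = −mB cosθ₂ + mB cosθ₁ = mB(cosθ₁ − cosθ₂).
W = (1.91×10⁻⁵)(0.0326)·(cos120° − cos68°) = (6.227×10⁻⁷)·(-0.8746) = -5.446×10⁻⁷ J.

W ≈ -5.45×10⁻⁷ J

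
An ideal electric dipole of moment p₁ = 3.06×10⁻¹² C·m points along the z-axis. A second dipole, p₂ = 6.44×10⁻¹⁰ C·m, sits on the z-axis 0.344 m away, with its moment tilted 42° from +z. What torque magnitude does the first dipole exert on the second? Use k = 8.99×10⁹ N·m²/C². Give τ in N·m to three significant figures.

The second dipole sits on the axis of the first, so the field there is axial: E₁ = 2kp₁/r³ along +z.
E₁ = 2(8.99×10⁹)(3.06×10⁻¹²)/(0.344)³ = 1.352 N/C.
Torque on the second dipole: τ = p₂ E₁ sinθ.
τ = (6.44×10⁻¹⁰)(1.352)·sin42° = 5.824×10⁻¹⁰ N·m.

τ ≈ 5.82×10⁻¹⁰ N·m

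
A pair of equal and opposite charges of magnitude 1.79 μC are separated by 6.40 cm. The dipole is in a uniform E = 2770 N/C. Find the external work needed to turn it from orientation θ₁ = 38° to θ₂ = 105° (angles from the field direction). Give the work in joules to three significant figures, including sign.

W ≈ 3.32×10⁻⁴ J

Dipole moment p = qd = (1.79×10⁻⁶ C)(0.0640 m) = 1.146×10⁻⁷ C·m.
W_ext = ΔU = U(θ₂) − U(θ₁) = −pE cosθ₂ − (−pE cosθ₁) = pE(cosθ₁ − cosθ₂).
W = (1.146×10⁻⁷)(2770)·(cos38° − cos105°) = (3.174×10⁻⁴)·(+1.0468) = 3.323×10⁻⁴ J.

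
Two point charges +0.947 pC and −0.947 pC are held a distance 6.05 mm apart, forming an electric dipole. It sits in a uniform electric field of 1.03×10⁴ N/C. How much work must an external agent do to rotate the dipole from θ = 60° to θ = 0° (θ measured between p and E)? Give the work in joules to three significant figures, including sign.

Dipole moment p = qd = (9.47×10⁻¹³ C)(0.00605 m) = 5.729×10⁻¹⁵ C·m.
W_ext = ΔU = U(θ₂) − U(θ₁) = −pE cosθ₂ − (−pE cosθ₁) = pE(cosθ₁ − cosθ₂).
W = (5.729×10⁻¹⁵)(1.03×10⁴)·(cos60° − cos0°) = (5.901×10⁻¹¹)·(-0.5000) = -2.950×10⁻¹¹ J.

W ≈ -2.95×10⁻¹¹ J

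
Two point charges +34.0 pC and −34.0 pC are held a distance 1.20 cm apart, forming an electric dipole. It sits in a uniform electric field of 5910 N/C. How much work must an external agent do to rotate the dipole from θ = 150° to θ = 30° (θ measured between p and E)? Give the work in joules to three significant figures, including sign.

W ≈ -4.18×10⁻⁹ J

Dipole moment p = qd = (3.40×10⁻¹¹ C)(0.0120 m) = 4.08×10⁻¹³ C·m.
W_ext = ΔU = U(θ₂) − U(θ₁) = −pE cosθ₂ − (−pE cosθ₁) = pE(cosθ₁ − cosθ₂).
W = (4.08×10⁻¹³)(5910)·(cos150° − cos30°) = (2.411×10⁻⁹)·(-1.7321) = -4.176×10⁻⁹ J.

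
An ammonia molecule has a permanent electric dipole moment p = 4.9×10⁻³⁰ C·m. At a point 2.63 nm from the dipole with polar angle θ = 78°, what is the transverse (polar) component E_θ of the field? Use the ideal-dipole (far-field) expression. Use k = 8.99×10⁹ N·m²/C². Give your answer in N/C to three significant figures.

For a dipole, E_θ = (kp sinθ)/r³.
kp/r³ = (8.99×10⁹)(4.90×10⁻³⁰)/(2.63×10⁻⁹)³ = 2.422×10⁶ N/C.
E_θ = 2.422×10⁶·sin78° = 2.369×10⁶ N/C.

E_θ ≈ 2.37×10⁶ N/C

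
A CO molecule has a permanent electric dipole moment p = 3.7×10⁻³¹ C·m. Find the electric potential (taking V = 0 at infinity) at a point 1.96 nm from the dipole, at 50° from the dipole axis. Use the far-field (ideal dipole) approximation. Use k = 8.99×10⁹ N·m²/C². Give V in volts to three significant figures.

The dipole potential is V = kp cosθ / r².
V = (8.99×10⁹)(3.70×10⁻³¹)·cos50° / (1.96×10⁻⁹)² = 5.566×10⁻⁴ V.

V ≈ 5.57×10⁻⁴ V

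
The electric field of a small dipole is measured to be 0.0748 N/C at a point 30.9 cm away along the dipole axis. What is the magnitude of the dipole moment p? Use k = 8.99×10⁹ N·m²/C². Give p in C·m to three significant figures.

p ≈ 1.23×10⁻¹³ C·m

On axis E = 2kp/r³, so p = Er³/(2k).
p = (0.0748)·(0.309)³ / (2·8.99×10⁹) = 1.227×10⁻¹³ C·m.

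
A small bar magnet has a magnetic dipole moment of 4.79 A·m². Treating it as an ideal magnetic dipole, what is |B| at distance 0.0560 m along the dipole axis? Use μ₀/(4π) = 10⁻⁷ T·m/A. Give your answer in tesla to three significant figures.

B ≈ 0.00546 T

On axis B = (μ₀/4π)·2m/r³.
B = 2·(10⁻⁷)·(4.79) / (0.0560)³ = 0.005455 T.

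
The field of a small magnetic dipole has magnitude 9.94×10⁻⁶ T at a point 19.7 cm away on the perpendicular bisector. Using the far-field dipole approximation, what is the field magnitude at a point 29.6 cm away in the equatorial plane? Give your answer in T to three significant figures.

B ≈ 2.93×10⁻⁶ T

Dipole fields scale as 1/r³ in the far field; the geometry is the same at both points.
B₂ = B₁ · (r₁/r₂)³ = 9.94×10⁻⁶ · (19.7/29.6)³.
(r₁/r₂)³ = (0.6655)³ = 0.2948.
B₂ ≈ 2.930×10⁻⁶ T.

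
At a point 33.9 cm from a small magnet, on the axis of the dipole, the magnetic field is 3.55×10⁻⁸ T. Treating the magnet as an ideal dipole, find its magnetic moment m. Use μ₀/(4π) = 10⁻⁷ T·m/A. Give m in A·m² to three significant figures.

On axis B = (μ₀/4π)·2m/r³, so m = Br³·4π/(μ₀·2).
m = (3.55×10⁻⁸)·(0.339)³ / (2·10⁻⁷) = 0.006915 A·m².

m ≈ 0.00692 A·m²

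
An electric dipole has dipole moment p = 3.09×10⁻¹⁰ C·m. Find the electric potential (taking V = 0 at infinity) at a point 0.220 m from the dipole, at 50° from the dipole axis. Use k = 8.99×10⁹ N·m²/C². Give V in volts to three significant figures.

V ≈ 36.9 V

The dipole potential is V = kp cosθ / r².
V = (8.99×10⁹)(3.09×10⁻¹⁰)·cos50° / (0.220)² = 36.89 V.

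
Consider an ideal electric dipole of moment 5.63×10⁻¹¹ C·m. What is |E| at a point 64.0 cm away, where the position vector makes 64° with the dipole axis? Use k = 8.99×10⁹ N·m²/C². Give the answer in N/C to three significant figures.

E ≈ 2.42 N/C

At angle θ the dipole field magnitude is E = (kp/r³)·√(1 + 3cos²θ).
kp/r³ = (8.99×10⁹)(5.63×10⁻¹¹) / (0.640)³ = 1.931 N/C.
√(1 + 3cos²64°) = √(1 + 3·0.1922) = √1.5765 ≈ 1.2556.
E ≈ 1.931 × 1.256 = 2.424 N/C.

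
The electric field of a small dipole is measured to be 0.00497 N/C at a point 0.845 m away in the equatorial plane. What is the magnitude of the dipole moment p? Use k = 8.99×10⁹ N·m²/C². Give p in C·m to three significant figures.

p ≈ 3.34×10⁻¹³ C·m

In the equatorial plane E = kp/r³, so p = Er³/(k).
p = (0.00497)·(0.845)³ / (8.99×10⁹) = 3.336×10⁻¹³ C·m.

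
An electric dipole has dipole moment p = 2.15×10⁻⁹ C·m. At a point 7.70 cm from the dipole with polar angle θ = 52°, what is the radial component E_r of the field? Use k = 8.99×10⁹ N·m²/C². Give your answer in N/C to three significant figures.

E_r ≈ 5.21×10⁴ N/C

For a dipole, E_r = (2kp cosθ)/r³.
kp/r³ = (8.99×10⁹)(2.15×10⁻⁹)/(0.0770)³ = 4.234×10⁴ N/C.
E_r = 2·4.234×10⁴·cos52° = 5.213×10⁴ N/C.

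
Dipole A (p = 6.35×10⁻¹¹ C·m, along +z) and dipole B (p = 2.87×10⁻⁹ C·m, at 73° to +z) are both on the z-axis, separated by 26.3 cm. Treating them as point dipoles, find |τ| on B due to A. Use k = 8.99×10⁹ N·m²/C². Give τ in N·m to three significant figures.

τ ≈ 1.72×10⁻⁷ N·m

The second dipole sits on the axis of the first, so the field there is axial: E₁ = 2kp₁/r³ along +z.
E₁ = 2(8.99×10⁹)(6.35×10⁻¹¹)/(0.263)³ = 62.76 N/C.
Torque on the second dipole: τ = p₂ E₁ sinθ.
τ = (2.87×10⁻⁹)(62.76)·sin73° = 1.723×10⁻⁷ N·m.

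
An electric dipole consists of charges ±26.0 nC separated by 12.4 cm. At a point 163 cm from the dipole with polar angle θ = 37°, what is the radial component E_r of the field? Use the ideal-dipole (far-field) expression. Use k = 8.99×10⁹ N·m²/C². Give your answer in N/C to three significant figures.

Dipole moment p = qd = (2.60×10⁻⁸ C)(0.124 m) = 3.224×10⁻⁹ C·m.
For a dipole, E_r = (2kp cosθ)/r³.
kp/r³ = (8.99×10⁹)(3.224×10⁻⁹)/(1.63)³ = 6.693 N/C.
E_r = 2·6.693·cos37° = 10.69 N/C.

E_r ≈ 10.7 N/C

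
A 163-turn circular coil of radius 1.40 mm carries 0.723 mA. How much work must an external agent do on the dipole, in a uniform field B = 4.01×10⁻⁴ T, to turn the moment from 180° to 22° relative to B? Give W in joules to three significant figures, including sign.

W ≈ -5.61×10⁻¹⁰ J

m = NIA = NIπa² = 163·(7.23×10⁻⁴)·π·(0.00140)² = 7.257×10⁻⁷ A·m².
W_ext = ΔU = −mB cosθ₂ + mB cosθ₁ = mB(cosθ₁ − cosθ₂).
W = (7.257×10⁻⁷)(4.01×10⁻⁴)·(cos180° − cos22°) = (2.910×10⁻¹⁰)·(-1.9272) = -5.608×10⁻¹⁰ J.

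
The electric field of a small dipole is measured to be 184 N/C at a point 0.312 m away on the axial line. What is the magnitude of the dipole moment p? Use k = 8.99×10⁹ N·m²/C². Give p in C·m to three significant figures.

p ≈ 3.11×10⁻¹⁰ C·m

On axis E = 2kp/r³, so p = Er³/(2k).
p = (184)·(0.312)³ / (2·8.99×10⁹) = 3.108×10⁻¹⁰ C·m.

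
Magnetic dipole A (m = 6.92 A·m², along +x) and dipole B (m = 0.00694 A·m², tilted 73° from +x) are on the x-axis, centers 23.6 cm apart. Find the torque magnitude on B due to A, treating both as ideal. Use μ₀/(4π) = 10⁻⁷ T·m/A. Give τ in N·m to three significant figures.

τ ≈ 6.99×10⁻⁷ N·m

Dipole B is on the axis of dipole A, so B₁ there is axial: B₁ = (μ₀/4π)·2m₁/r³ along +x.
B₁ = 2(10⁻⁷)(6.92)/(0.236)³ = 1.053×10⁻⁴ T.
τ = m₂ B₁ sinθ.
τ = (0.00694)(1.053×10⁻⁴)·sin73° = 6.988×10⁻⁷ N·m.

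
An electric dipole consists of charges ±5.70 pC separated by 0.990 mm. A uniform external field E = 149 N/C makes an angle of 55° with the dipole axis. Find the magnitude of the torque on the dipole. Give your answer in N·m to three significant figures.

τ ≈ 6.89×10⁻¹³ N·m

Dipole moment p = qd = (5.70×10⁻¹² C)(9.90×10⁻⁴ m) = 5.643×10⁻¹⁵ C·m.
Torque on an electric dipole: τ = pE sinθ.
τ = (5.643×10⁻¹⁵)(149)·sin55° = 6.887×10⁻¹³ N·m.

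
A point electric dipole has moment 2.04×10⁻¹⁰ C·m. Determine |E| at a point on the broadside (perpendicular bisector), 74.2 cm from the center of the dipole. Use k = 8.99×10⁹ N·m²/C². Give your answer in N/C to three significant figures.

E ≈ 4.49 N/C

In the equatorial plane E = kp/r³.
E = (8.99×10⁹)(2.04×10⁻¹⁰) / (0.742)³ = 4.489 N/C.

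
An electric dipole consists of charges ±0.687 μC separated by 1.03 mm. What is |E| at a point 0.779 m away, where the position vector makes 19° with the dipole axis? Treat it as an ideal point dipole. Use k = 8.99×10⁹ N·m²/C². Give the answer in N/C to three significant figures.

Dipole moment p = qd = (6.87×10⁻⁷ C)(0.00103 m) = 7.076×10⁻¹⁰ C·m.
At angle θ the dipole field magnitude is E = (kp/r³)·√(1 + 3cos²θ).
kp/r³ = (8.99×10⁹)(7.076×10⁻¹⁰) / (0.779)³ = 13.46 N/C.
√(1 + 3cos²19°) = √(1 + 3·0.8940) = √3.6820 ≈ 1.9189.
E ≈ 13.46 × 1.919 = 25.82 N/C.

E ≈ 25.8 N/C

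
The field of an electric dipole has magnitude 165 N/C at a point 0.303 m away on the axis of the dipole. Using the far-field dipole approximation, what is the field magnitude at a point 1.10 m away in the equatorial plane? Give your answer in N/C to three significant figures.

Dipole fields scale as 1/r³ in the far field.
The axial field is twice the equatorial field at the same r, so the geometry factor is 1/2.
E₂ = E₁ · (1/2) · (r₁/r₂)³ = 165 · 0.5 · (0.303/1.10)³.
(r₁/r₂)³ = (0.2755)³ = 0.0209.
E₂ ≈ 1.724 N/C.

E ≈ 1.72 N/C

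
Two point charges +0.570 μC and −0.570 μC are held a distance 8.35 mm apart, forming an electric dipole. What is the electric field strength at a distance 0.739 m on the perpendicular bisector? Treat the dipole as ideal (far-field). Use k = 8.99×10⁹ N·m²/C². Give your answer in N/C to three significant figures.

E ≈ 106 N/C

Dipole moment p = qd = (5.70×10⁻⁷ C)(0.00835 m) = 4.76×10⁻⁹ C·m.
In the equatorial plane E = kp/r³.
E = (8.99×10⁹)(4.76×10⁻⁹) / (0.739)³ = 106.0 N/C.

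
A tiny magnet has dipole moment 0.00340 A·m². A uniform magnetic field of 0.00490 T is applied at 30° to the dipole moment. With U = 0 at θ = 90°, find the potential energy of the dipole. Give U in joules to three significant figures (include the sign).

U = −m·B = −mB cosθ.
U = −(0.00340)(0.00490)·cos30° = -1.443×10⁻⁵ J.

U ≈ -1.44×10⁻⁵ J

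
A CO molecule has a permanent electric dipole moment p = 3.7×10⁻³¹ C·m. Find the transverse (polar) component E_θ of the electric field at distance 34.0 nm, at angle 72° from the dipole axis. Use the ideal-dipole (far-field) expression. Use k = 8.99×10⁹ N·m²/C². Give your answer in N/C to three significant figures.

For a dipole, E_θ = (kp sinθ)/r³.
kp/r³ = (8.99×10⁹)(3.70×10⁻³¹)/(3.40×10⁻⁸)³ = 84.63 N/C.
E_θ = 84.63·sin72° = 80.49 N/C.

E_θ ≈ 80.5 N/C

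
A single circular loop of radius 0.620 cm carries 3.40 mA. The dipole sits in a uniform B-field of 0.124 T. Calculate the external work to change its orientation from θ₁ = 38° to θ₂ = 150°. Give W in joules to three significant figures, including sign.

Magnetic moment m = IA = Iπa² = (0.00340)·π·(0.00620)² = 4.106×10⁻⁷ A·m².
W_ext = ΔU = −mB cosθ₂ + mB cosθ₁ = mB(cosθ₁ − cosθ₂).
W = (4.106×10⁻⁷)(0.124)·(cos38° − cos150°) = (5.091×10⁻⁸)·(+1.6540) = 8.421×10⁻⁸ J.

W ≈ 8.42×10⁻⁸ J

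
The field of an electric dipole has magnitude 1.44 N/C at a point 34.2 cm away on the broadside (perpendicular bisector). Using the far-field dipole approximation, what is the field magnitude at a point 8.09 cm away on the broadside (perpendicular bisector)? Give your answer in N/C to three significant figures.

E ≈ 109 N/C

Dipole fields scale as 1/r³ in the far field; the geometry is the same at both points.
E₂ = E₁ · (r₁/r₂)³ = 1.44 · (34.2/8.09)³.
(r₁/r₂)³ = (4.227)³ = 75.55.
E₂ ≈ 108.8 N/C.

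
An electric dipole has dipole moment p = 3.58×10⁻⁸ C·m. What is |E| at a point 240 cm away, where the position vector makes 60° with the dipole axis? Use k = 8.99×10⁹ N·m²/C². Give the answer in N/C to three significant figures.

At angle θ the dipole field magnitude is E = (kp/r³)·√(1 + 3cos²θ).
kp/r³ = (8.99×10⁹)(3.58×10⁻⁸) / (2.40)³ = 23.28 N/C.
√(1 + 3cos²60°) = √(1 + 3·0.2500) = √1.7500 ≈ 1.3229.
E ≈ 23.28 × 1.323 = 30.80 N/C.

E ≈ 30.8 N/C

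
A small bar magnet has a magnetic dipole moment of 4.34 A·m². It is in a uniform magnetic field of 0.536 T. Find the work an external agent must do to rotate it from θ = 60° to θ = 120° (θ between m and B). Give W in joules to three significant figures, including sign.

W ≈ 2.33 J

W_ext = ΔU = −mB cosθ₂ + mB cosθ₁ = mB(cosθ₁ − cosθ₂).
W = (4.34)(0.536)·(cos60° − cos120°) = (2.326)·(+1.0000) = 2.326 J.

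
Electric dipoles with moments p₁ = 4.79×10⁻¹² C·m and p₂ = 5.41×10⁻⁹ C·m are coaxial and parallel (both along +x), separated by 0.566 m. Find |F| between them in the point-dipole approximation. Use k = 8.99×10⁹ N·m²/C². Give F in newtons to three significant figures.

On-axis field of dipole 1 at distance r: E = 2kp₁/r³. Force on dipole 2 is F = p₂·dE/dr (gradient along axis).
dE/dr = −6kp₁/r⁴, so |F| = 6kp₁p₂/r⁴ (attractive for aligned moments).
F = 6(8.99×10⁹)(4.79×10⁻¹²)(5.41×10⁻⁹)/(0.566)⁴ = 1.362×10⁻⁸ N.

F ≈ 1.36×10⁻⁸ N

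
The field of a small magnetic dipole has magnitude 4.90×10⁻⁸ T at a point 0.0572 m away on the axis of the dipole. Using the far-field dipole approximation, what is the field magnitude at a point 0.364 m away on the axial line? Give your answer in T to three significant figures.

B ≈ 1.90×10⁻¹⁰ T

Dipole fields scale as 1/r³ in the far field; the geometry is the same at both points.
B₂ = B₁ · (r₁/r₂)³ = 4.90×10⁻⁸ · (0.0572/0.364)³.
(r₁/r₂)³ = (0.1571)³ = 0.00388.
B₂ ≈ 1.901×10⁻¹⁰ T.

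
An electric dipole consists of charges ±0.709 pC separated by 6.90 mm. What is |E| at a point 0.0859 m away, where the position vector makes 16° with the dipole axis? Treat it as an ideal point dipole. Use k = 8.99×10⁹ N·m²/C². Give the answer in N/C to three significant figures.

E ≈ 0.135 N/C

Dipole moment p = qd = (7.09×10⁻¹³ C)(0.00690 m) = 4.892×10⁻¹⁵ C·m.
At angle θ the dipole field magnitude is E = (kp/r³)·√(1 + 3cos²θ).
kp/r³ = (8.99×10⁹)(4.892×10⁻¹⁵) / (0.0859)³ = 0.06939 N/C.
√(1 + 3cos²16°) = √(1 + 3·0.9240) = √3.7721 ≈ 1.9422.
E ≈ 0.06939 × 1.942 = 0.1348 N/C.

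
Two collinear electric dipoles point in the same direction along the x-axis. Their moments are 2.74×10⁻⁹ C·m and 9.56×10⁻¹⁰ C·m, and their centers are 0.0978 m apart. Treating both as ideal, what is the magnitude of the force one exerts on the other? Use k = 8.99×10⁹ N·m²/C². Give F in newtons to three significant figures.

On-axis field of dipole 1 at distance r: E = 2kp₁/r³. Force on dipole 2 is F = p₂·dE/dr (gradient along axis).
dE/dr = −6kp₁/r⁴, so |F| = 6kp₁p₂/r⁴ (attractive for aligned moments).
F = 6(8.99×10⁹)(2.74×10⁻⁹)(9.56×10⁻¹⁰)/(0.0978)⁴ = 0.001544 N.

F ≈ 0.00154 N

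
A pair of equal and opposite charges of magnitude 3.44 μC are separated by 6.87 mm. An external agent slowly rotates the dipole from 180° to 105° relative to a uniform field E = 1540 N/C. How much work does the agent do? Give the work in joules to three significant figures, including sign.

W ≈ -2.70×10⁻⁵ J

Dipole moment p = qd = (3.44×10⁻⁶ C)(0.00687 m) = 2.363×10⁻⁸ C·m.
W_ext = ΔU = U(θ₂) − U(θ₁) = −pE cosθ₂ − (−pE cosθ₁) = pE(cosθ₁ − cosθ₂).
W = (2.363×10⁻⁸)(1540)·(cos180° − cos105°) = (3.639×10⁻⁵)·(-0.7412) = -2.697×10⁻⁵ J.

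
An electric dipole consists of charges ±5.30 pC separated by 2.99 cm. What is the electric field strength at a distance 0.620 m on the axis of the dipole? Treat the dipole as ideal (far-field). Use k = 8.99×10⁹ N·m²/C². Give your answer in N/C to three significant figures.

E ≈ 0.0120 N/C

Dipole moment p = qd = (5.30×10⁻¹² C)(0.0299 m) = 1.585×10⁻¹³ C·m.
On the dipole axis E = 2kp/r³.
E = 2·(8.99×10⁹)(1.585×10⁻¹³) / (0.620)³ = 0.01196 N/C.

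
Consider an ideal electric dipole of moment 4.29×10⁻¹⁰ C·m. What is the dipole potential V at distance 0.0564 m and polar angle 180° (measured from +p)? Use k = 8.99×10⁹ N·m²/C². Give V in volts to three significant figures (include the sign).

The dipole potential is V = kp cosθ / r².
V = (8.99×10⁹)(4.29×10⁻¹⁰)·cos180° / (0.0564)² = -1212 V.

V ≈ -1210 V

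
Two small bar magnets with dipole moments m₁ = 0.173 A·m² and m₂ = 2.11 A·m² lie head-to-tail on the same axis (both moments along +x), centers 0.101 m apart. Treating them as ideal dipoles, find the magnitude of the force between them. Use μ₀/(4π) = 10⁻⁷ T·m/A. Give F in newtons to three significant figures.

F ≈ 0.00210 N

On-axis B of dipole 1: B = (μ₀/4π)·2m₁/r³. Force on dipole 2: F = m₂·dB/dr.
dB/dr = −(μ₀/4π)·6m₁/r⁴, so |F| = (μ₀/4π)·6m₁m₂/r⁴.
F = 6(10⁻⁷)(0.173)(2.11)/(0.101)⁴ = 0.002105 N.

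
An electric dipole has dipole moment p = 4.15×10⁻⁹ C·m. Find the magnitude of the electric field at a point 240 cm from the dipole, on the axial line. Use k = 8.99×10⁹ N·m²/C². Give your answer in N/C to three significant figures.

E ≈ 5.40 N/C

On the dipole axis E = 2kp/r³.
E = 2·(8.99×10⁹)(4.15×10⁻⁹) / (2.40)³ = 5.398 N/C.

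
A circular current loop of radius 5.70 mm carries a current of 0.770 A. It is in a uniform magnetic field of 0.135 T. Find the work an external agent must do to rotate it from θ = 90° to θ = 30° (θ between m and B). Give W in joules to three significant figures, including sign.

Magnetic moment m = IA = Iπa² = (0.770)·π·(0.00570)² = 7.859×10⁻⁵ A·m².
W_ext = ΔU = −mB cosθ₂ + mB cosθ₁ = mB(cosθ₁ − cosθ₂).
W = (7.859×10⁻⁵)(0.135)·(cos90° − cos30°) = (1.061×10⁻⁵)·(-0.8660) = -9.188×10⁻⁶ J.

W ≈ -9.19×10⁻⁶ J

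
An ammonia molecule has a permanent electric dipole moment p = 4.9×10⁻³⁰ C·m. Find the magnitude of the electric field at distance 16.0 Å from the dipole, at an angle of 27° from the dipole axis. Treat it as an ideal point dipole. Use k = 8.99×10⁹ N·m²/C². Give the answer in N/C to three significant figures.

E ≈ 1.98×10⁷ N/C

At angle θ the dipole field magnitude is E = (kp/r³)·√(1 + 3cos²θ).
kp/r³ = (8.99×10⁹)(4.90×10⁻³⁰) / (1.60×10⁻⁹)³ = 1.075×10⁷ N/C.
√(1 + 3cos²27°) = √(1 + 3·0.7939) = √3.3817 ≈ 1.8389.
E ≈ 1.075×10⁷ × 1.839 = 1.978×10⁷ N/C.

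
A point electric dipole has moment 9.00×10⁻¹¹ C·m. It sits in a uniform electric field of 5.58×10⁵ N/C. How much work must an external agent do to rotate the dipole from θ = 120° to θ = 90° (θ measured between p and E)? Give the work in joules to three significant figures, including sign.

W_ext = ΔU = U(θ₂) − U(θ₁) = −pE cosθ₂ − (−pE cosθ₁) = pE(cosθ₁ − cosθ₂).
W = (9.00×10⁻¹¹)(5.58×10⁵)·(cos120° − cos90°) = (5.022×10⁻⁵)·(-0.5000) = -2.511×10⁻⁵ J.

W ≈ -2.51×10⁻⁵ J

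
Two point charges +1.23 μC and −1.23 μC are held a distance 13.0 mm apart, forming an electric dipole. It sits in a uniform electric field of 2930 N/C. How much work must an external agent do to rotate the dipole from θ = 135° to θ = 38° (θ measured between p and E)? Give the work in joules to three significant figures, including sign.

Dipole moment p = qd = (1.23×10⁻⁶ C)(0.0130 m) = 1.599×10⁻⁸ C·m.
W_ext = ΔU = U(θ₂) − U(θ₁) = −pE cosθ₂ − (−pE cosθ₁) = pE(cosθ₁ − cosθ₂).
W = (1.599×10⁻⁸)(2930)·(cos135° − cos38°) = (4.685×10⁻⁵)·(-1.4951) = -7.005×10⁻⁵ J.

W ≈ -7.00×10⁻⁵ J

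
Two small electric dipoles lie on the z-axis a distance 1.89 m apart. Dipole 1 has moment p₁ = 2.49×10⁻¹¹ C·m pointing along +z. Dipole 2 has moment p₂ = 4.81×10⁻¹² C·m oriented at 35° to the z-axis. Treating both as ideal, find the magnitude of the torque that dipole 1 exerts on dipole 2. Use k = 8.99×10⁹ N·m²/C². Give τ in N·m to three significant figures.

τ ≈ 1.83×10⁻¹³ N·m

The second dipole sits on the axis of the first, so the field there is axial: E₁ = 2kp₁/r³ along +z.
E₁ = 2(8.99×10⁹)(2.49×10⁻¹¹)/(1.89)³ = 0.06631 N/C.
Torque on the second dipole: τ = p₂ E₁ sinθ.
τ = (4.81×10⁻¹²)(0.06631)·sin35° = 1.830×10⁻¹³ N·m.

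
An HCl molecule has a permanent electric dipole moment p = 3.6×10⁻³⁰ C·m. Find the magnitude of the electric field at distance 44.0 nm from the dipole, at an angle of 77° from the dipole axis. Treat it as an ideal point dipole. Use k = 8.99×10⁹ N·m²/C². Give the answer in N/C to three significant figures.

At angle θ the dipole field magnitude is E = (kp/r³)·√(1 + 3cos²θ).
kp/r³ = (8.99×10⁹)(3.60×10⁻³⁰) / (4.40×10⁻⁸)³ = 379.9 N/C.
√(1 + 3cos²77°) = √(1 + 3·0.0506) = √1.1518 ≈ 1.0732.
E ≈ 379.9 × 1.073 = 407.8 N/C.

E ≈ 408 N/C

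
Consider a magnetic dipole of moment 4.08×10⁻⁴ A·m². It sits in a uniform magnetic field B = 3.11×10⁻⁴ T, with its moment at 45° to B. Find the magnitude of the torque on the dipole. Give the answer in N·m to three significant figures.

Torque on a magnetic dipole: τ = mB sinθ.
τ = (4.08×10⁻⁴)(3.11×10⁻⁴)·sin45° = 8.972×10⁻⁸ N·m.

τ ≈ 8.97×10⁻⁸ N·m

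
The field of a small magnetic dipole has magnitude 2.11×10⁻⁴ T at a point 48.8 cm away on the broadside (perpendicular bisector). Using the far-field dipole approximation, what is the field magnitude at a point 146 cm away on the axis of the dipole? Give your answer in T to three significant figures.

Dipole fields scale as 1/r³ in the far field.
The axial field is twice the equatorial field at the same r, so the geometry factor is 2/1.
B₂ = B₁ · (2/1) · (r₁/r₂)³ = 2.11×10⁻⁴ · 2 · (48.8/146)³.
(r₁/r₂)³ = (0.3342)³ = 0.03734.
B₂ ≈ 1.576×10⁻⁵ T.

B ≈ 1.58×10⁻⁵ T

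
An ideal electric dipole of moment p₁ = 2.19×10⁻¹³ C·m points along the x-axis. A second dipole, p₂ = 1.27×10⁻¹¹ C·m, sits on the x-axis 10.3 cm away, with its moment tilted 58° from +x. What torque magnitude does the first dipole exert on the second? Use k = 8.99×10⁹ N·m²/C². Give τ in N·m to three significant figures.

τ ≈ 3.88×10⁻¹¹ N·m

The second dipole sits on the axis of the first, so the field there is axial: E₁ = 2kp₁/r³ along +x.
E₁ = 2(8.99×10⁹)(2.19×10⁻¹³)/(0.103)³ = 3.603 N/C.
Torque on the second dipole: τ = p₂ E₁ sinθ.
τ = (1.27×10⁻¹¹)(3.603)·sin58° = 3.881×10⁻¹¹ N·m.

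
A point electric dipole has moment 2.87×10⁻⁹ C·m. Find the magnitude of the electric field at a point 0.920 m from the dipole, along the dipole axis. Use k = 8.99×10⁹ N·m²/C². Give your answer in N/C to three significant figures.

On the dipole axis E = 2kp/r³.
E = 2·(8.99×10⁹)(2.87×10⁻⁹) / (0.920)³ = 66.27 N/C.

E ≈ 66.3 N/C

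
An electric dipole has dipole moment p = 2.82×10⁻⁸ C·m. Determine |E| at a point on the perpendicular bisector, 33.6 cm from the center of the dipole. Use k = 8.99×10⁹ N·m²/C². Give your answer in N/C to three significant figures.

In the equatorial plane E = kp/r³.
E = (8.99×10⁹)(2.82×10⁻⁸) / (0.336)³ = 6683 N/C.

E ≈ 6680 N/C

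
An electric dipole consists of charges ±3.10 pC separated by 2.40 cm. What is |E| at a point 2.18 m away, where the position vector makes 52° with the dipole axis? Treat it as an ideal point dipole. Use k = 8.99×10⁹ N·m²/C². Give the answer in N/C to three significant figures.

Dipole moment p = qd = (3.10×10⁻¹² C)(0.0240 m) = 7.44×10⁻¹⁴ C·m.
At angle θ the dipole field magnitude is E = (kp/r³)·√(1 + 3cos²θ).
kp/r³ = (8.99×10⁹)(7.44×10⁻¹⁴) / (2.18)³ = 6.456×10⁻⁵ N/C.
√(1 + 3cos²52°) = √(1 + 3·0.3790) = √2.1371 ≈ 1.4619.
E ≈ 6.456×10⁻⁵ × 1.462 = 9.438×10⁻⁵ N/C.

E ≈ 9.44×10⁻⁵ N/C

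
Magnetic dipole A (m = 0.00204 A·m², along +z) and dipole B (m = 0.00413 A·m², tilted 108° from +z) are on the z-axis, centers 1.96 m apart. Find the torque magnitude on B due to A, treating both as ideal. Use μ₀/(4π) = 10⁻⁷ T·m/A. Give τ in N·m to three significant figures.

τ ≈ 2.13×10⁻¹³ N·m

Dipole B is on the axis of dipole A, so B₁ there is axial: B₁ = (μ₀/4π)·2m₁/r³ along +z.
B₁ = 2(10⁻⁷)(0.00204)/(1.96)³ = 5.419×10⁻¹¹ T.
τ = m₂ B₁ sinθ.
τ = (0.00413)(5.419×10⁻¹¹)·sin108° = 2.128×10⁻¹³ N·m.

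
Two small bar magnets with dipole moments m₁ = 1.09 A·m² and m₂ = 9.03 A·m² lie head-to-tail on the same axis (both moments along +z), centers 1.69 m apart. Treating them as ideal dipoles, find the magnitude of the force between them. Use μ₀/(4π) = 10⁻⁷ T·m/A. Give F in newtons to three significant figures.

F ≈ 7.24×10⁻⁷ N

On-axis B of dipole 1: B = (μ₀/4π)·2m₁/r³. Force on dipole 2: F = m₂·dB/dr.
dB/dr = −(μ₀/4π)·6m₁/r⁴, so |F| = (μ₀/4π)·6m₁m₂/r⁴.
F = 6(10⁻⁷)(1.09)(9.03)/(1.69)⁴ = 7.240×10⁻⁷ N.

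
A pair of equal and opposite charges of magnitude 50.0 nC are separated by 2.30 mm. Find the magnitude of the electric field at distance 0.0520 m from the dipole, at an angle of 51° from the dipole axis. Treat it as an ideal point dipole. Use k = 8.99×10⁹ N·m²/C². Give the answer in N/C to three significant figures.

Dipole moment p = qd = (5.00×10⁻⁸ C)(0.00230 m) = 1.15×10⁻¹⁰ C·m.
At angle θ the dipole field magnitude is E = (kp/r³)·√(1 + 3cos²θ).
kp/r³ = (8.99×10⁹)(1.15×10⁻¹⁰) / (0.0520)³ = 7353 N/C.
√(1 + 3cos²51°) = √(1 + 3·0.3960) = √2.1881 ≈ 1.4792.
E ≈ 7353 × 1.479 = 1.088×10⁴ N/C.

E ≈ 1.09×10⁴ N/C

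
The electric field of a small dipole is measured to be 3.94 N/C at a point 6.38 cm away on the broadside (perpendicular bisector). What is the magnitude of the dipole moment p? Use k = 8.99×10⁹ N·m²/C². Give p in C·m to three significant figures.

In the equatorial plane E = kp/r³, so p = Er³/(k).
p = (3.94)·(0.0638)³ / (8.99×10⁹) = 1.138×10⁻¹³ C·m.

p ≈ 1.14×10⁻¹³ C·m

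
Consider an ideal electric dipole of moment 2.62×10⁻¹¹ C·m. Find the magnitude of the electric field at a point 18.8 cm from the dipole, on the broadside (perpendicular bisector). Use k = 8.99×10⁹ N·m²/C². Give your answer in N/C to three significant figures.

E ≈ 35.4 N/C

On the perpendicular bisector E = kp/r³ (half the axial value at the same distance).
E = (8.99×10⁹)(2.62×10⁻¹¹) / (0.188)³ = 35.45 N/C.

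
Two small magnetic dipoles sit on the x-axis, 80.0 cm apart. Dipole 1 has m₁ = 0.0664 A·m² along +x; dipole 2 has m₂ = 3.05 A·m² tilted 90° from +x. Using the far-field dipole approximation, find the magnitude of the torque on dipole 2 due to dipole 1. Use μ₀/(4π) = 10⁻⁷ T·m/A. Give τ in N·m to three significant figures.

Dipole B is on the axis of dipole A, so B₁ there is axial: B₁ = (μ₀/4π)·2m₁/r³ along +x.
B₁ = 2(10⁻⁷)(0.0664)/(0.800)³ = 2.594×10⁻⁸ T.
τ = m₂ B₁ sinθ.
τ = (3.05)(2.594×10⁻⁸)·sin90° = 7.911×10⁻⁸ N·m.

τ ≈ 7.91×10⁻⁸ N·m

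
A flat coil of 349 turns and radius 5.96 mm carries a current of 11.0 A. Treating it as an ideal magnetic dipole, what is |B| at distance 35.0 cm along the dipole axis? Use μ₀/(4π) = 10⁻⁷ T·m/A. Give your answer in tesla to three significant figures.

m = NIA = NIπa² = 349·(11.0)·π·(0.00596)² = 0.4284 A·m².
On axis B = (μ₀/4π)·2m/r³.
B = 2·(10⁻⁷)·(0.4284) / (0.350)³ = 1.998×10⁻⁶ T.

B ≈ 2.00×10⁻⁶ T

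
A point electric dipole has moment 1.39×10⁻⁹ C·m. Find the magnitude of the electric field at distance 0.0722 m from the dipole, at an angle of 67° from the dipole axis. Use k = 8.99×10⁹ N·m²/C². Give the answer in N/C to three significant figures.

E ≈ 4.01×10⁴ N/C

At angle θ the dipole field magnitude is E = (kp/r³)·√(1 + 3cos²θ).
kp/r³ = (8.99×10⁹)(1.39×10⁻⁹) / (0.0722)³ = 3.320×10⁴ N/C.
√(1 + 3cos²67°) = √(1 + 3·0.1527) = √1.4580 ≈ 1.2075.
E ≈ 3.320×10⁴ × 1.207 = 4.009×10⁴ N/C.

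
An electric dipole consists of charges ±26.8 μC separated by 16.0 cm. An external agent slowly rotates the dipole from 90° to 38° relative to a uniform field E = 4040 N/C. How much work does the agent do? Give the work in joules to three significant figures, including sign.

Dipole moment p = qd = (2.68×10⁻⁵ C)(0.160 m) = 4.288×10⁻⁶ C·m.
W_ext = ΔU = U(θ₂) − U(θ₁) = −pE cosθ₂ − (−pE cosθ₁) = pE(cosθ₁ − cosθ₂).
W = (4.288×10⁻⁶)(4040)·(cos90° − cos38°) = (0.01732)·(-0.7880) = -0.01365 J.

W ≈ -0.0137 J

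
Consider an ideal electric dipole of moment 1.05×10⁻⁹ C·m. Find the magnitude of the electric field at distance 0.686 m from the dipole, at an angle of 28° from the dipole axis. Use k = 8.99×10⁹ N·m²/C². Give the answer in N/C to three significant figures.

E ≈ 53.4 N/C

At angle θ the dipole field magnitude is E = (kp/r³)·√(1 + 3cos²θ).
kp/r³ = (8.99×10⁹)(1.05×10⁻⁹) / (0.686)³ = 29.24 N/C.
√(1 + 3cos²28°) = √(1 + 3·0.7796) = √3.3388 ≈ 1.8272.
E ≈ 29.24 × 1.827 = 53.43 N/C.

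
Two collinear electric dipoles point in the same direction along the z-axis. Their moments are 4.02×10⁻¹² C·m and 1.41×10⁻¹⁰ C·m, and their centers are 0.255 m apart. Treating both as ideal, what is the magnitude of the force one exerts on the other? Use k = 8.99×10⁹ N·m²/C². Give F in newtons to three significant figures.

F ≈ 7.23×10⁻⁹ N

On-axis field of dipole 1 at distance r: E = 2kp₁/r³. Force on dipole 2 is F = p₂·dE/dr (gradient along axis).
dE/dr = −6kp₁/r⁴, so |F| = 6kp₁p₂/r⁴ (attractive for aligned moments).
F = 6(8.99×10⁹)(4.02×10⁻¹²)(1.41×10⁻¹⁰)/(0.255)⁴ = 7.231×10⁻⁹ N.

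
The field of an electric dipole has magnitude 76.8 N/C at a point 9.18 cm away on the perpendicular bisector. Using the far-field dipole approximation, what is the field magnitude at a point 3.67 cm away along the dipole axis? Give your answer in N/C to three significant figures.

Dipole fields scale as 1/r³ in the far field.
The axial field is twice the equatorial field at the same r, so the geometry factor is 2/1.
E₂ = E₁ · (2/1) · (r₁/r₂)³ = 76.8 · 2 · (9.18/3.67)³.
(r₁/r₂)³ = (2.501)³ = 15.65.
E₂ ≈ 2404 N/C.

E ≈ 2400 N/C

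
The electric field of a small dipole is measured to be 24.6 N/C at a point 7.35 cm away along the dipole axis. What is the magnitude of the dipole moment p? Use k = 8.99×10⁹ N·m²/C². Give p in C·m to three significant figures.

On axis E = 2kp/r³, so p = Er³/(2k).
p = (24.6)·(0.0735)³ / (2·8.99×10⁹) = 5.433×10⁻¹³ C·m.

p ≈ 5.43×10⁻¹³ C·m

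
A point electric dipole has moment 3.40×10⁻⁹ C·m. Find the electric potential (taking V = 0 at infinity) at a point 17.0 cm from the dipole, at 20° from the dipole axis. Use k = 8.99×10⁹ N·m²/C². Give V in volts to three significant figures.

V ≈ 994 V

The dipole potential is V = kp cosθ / r².
V = (8.99×10⁹)(3.40×10⁻⁹)·cos20° / (0.170)² = 993.9 V.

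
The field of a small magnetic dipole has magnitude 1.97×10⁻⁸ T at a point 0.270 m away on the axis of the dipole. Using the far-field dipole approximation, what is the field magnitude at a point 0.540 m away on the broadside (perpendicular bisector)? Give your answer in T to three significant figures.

B ≈ 1.23×10⁻⁹ T

Dipole fields scale as 1/r³ in the far field.
The axial field is twice the equatorial field at the same r, so the geometry factor is 1/2.
B₂ = B₁ · (1/2) · (r₁/r₂)³ = 1.97×10⁻⁸ · 0.5 · (0.270/0.540)³.
(r₁/r₂)³ = (0.5)³ = 0.125.
B₂ ≈ 1.231×10⁻⁹ T.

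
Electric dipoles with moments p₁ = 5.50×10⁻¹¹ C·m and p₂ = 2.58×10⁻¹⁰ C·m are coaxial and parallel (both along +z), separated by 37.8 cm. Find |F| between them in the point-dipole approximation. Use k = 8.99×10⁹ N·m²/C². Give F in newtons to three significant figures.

F ≈ 3.75×10⁻⁸ N

On-axis field of dipole 1 at distance r: E = 2kp₁/r³. Force on dipole 2 is F = p₂·dE/dr (gradient along axis).
dE/dr = −6kp₁/r⁴, so |F| = 6kp₁p₂/r⁴ (attractive for aligned moments).
F = 6(8.99×10⁹)(5.50×10⁻¹¹)(2.58×10⁻¹⁰)/(0.378)⁴ = 3.749×10⁻⁸ N.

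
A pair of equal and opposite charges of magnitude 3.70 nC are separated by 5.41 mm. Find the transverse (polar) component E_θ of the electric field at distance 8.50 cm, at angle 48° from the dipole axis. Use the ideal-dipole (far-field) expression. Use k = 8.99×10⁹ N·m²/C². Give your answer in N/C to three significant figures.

Dipole moment p = qd = (3.70×10⁻⁹ C)(0.00541 m) = 2.002×10⁻¹¹ C·m.
For a dipole, E_θ = (kp sinθ)/r³.
kp/r³ = (8.99×10⁹)(2.002×10⁻¹¹)/(0.0850)³ = 293.1 N/C.
E_θ = 293.1·sin48° = 217.8 N/C.

E_θ ≈ 218 N/C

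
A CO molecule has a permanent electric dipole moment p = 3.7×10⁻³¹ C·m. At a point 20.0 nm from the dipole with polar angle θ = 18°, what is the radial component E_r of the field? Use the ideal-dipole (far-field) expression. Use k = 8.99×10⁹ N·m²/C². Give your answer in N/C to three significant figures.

E_r ≈ 791 N/C

For a dipole, E_r = (2kp cosθ)/r³.
kp/r³ = (8.99×10⁹)(3.70×10⁻³¹)/(2.00×10⁻⁸)³ = 415.8 N/C.
E_r = 2·415.8·cos18° = 790.9 N/C.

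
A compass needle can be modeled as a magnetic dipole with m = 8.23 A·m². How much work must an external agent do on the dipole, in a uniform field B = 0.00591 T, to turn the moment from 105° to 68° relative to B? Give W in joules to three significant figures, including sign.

W_ext = ΔU = −mB cosθ₂ + mB cosθ₁ = mB(cosθ₁ − cosθ₂).
W = (8.23)(0.00591)·(cos105° − cos68°) = (0.04864)·(-0.6334) = -0.03081 J.

W ≈ -0.0308 J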